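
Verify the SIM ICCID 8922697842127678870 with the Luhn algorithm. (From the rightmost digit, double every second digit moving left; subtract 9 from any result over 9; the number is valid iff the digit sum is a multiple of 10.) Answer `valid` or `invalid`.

From the right, keep odd positions and double even positions (subtract 9 from any doubled value over 9):
  doubled (positions 2,4,...): 5 7 3 4 4 7 9 4 9 → sum 52
  kept (positions 1,3,...): 0 8 7 7 1 4 7 6 2 8 → sum 50
Total = 102.
102 mod 10 = 2, so the number is invalid.

invalid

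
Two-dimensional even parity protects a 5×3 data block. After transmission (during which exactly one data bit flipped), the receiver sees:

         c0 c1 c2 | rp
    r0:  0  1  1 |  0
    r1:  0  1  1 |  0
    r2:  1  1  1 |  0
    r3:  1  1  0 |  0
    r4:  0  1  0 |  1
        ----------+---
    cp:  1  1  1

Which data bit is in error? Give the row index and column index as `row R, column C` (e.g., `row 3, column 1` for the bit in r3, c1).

row 2, column 0

Recompute each row's even parity and compare to rp:
  r0: data parity 0, sent rp 0 → ok
  r1: data parity 0, sent rp 0 → ok
  r2: data parity 1, sent rp 0 → mismatch
  r3: data parity 0, sent rp 0 → ok
  r4: data parity 1, sent rp 1 → ok
Recompute each column's even parity and compare to cp:
  c0: data parity 0, sent cp 1 → mismatch
  c1: data parity 1, sent cp 1 → ok
  c2: data parity 1, sent cp 1 → ok
Exactly one row (r2) and one column (c0) fail → the flipped bit is at their intersection.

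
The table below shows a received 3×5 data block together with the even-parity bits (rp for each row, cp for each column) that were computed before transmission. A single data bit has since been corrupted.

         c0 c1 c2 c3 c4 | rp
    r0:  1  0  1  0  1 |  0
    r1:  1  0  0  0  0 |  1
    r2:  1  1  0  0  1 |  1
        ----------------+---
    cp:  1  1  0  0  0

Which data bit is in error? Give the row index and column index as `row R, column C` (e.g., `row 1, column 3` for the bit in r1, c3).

row 0, column 2

Recompute each row's even parity and compare to rp:
  r0: data parity 1, sent rp 0 → mismatch
  r1: data parity 1, sent rp 1 → ok
  r2: data parity 1, sent rp 1 → ok
Recompute each column's even parity and compare to cp:
  c0: data parity 1, sent cp 1 → ok
  c1: data parity 1, sent cp 1 → ok
  c2: data parity 1, sent cp 0 → mismatch
  c3: data parity 0, sent cp 0 → ok
  c4: data parity 0, sent cp 0 → ok
Exactly one row (r0) and one column (c2) fail → the flipped bit is at their intersection.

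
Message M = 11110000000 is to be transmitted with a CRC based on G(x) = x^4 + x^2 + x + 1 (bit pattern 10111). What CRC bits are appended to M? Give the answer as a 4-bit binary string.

0011

Append 4 zeros: 111100000000000. Divide by 10111 (XOR where the leading bit is 1):
  pos 0: 11110 XOR 10111 = 01001
  pos 1: 10010 XOR 10111 = 00101
  pos 3: 10100 XOR 10111 = 00011
  pos 6: 11000 XOR 10111 = 01111
  pos 7: 11110 XOR 10111 = 01001
  pos 8: 10010 XOR 10111 = 00101
  pos 10: 10100 XOR 10111 = 00011
Remainder (last 4 bits) = 0011. This is the CRC / FCS.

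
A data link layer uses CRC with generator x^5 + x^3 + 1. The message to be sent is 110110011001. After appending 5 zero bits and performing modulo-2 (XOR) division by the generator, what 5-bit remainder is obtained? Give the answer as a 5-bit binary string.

Append 5 zeros: 11011001100100000. Divide by 101001 (XOR where the leading bit is 1):
  pos 0: 110110 XOR 101001 = 011111
  pos 1: 111110 XOR 101001 = 010111
  pos 2: 101111 XOR 101001 = 000110
  pos 5: 110100 XOR 101001 = 011101
  pos 6: 111011 XOR 101001 = 010010
  pos 7: 100100 XOR 101001 = 001101
  pos 9: 110100 XOR 101001 = 011101
  pos 10: 111010 XOR 101001 = 010011
  pos 11: 100110 XOR 101001 = 001111
Remainder (last 5 bits) = 01111. This is the CRC / FCS.

01111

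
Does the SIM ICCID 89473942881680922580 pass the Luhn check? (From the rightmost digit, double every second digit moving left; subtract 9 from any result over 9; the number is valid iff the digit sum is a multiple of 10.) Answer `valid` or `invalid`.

invalid

From the right, keep odd positions and double even positions (subtract 9 from any doubled value over 9):
  doubled (positions 2,4,...): 7 4 9 7 2 7 8 6 8 7 → sum 65
  kept (positions 1,3,...): 0 5 2 0 6 8 2 9 7 9 → sum 48
Total = 113.
113 mod 10 = 3, so the number is invalid.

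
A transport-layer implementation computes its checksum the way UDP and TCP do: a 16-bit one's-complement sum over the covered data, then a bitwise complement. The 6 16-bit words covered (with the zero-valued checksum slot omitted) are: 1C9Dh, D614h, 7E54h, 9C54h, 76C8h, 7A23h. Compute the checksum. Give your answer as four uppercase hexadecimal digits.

01B9

One's-complement addition (fold any carry out of bit 15 back into bit 0):
  0x1C9D + 0xD614 = 0x0F2B1
  0xF2B1 + 0x7E54 = 0x17105 → wrap carry → 0x7106
  0x7106 + 0x9C54 = 0x10D5A → wrap carry → 0x0D5B
  0x0D5B + 0x76C8 = 0x08423
  0x8423 + 0x7A23 = 0x0FE46
One's-complement sum = 0xFE46.
Checksum = ~0xFE46 & 0xFFFF = 0x01B9.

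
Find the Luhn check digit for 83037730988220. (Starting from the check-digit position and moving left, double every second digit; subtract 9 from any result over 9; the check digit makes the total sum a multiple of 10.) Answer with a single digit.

5

Partial digits right→left: 0 2 2 8 8 9 0 3 7 7 3 0 3 8
Double every second digit counting from the check-digit position (so the 1st, 3rd, 5th, ... of the partial from the right).
  doubled (with −9 where >9): 0 4 7 0 5 6 6 → sum 28
  kept as-is: 2 8 9 3 7 0 8 → sum 37
Total = 28 + 37 = 65.
Check digit = (10 − (65 mod 10)) mod 10 = 5.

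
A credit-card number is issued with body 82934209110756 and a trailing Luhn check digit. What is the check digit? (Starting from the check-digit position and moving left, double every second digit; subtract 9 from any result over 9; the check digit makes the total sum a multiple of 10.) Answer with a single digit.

0

Partial digits right→left: 6 5 7 0 1 1 9 0 2 4 3 9 2 8
Double every second digit counting from the check-digit position (so the 1st, 3rd, 5th, ... of the partial from the right).
  doubled (with −9 where >9): 3 5 2 9 4 6 4 → sum 33
  kept as-is: 5 0 1 0 4 9 8 → sum 27
Total = 33 + 27 = 60.
Check digit = (10 − (60 mod 10)) mod 10 = 0.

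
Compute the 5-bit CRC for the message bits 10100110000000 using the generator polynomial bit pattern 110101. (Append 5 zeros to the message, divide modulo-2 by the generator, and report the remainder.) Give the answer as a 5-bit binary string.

Append 5 zeros: 1010011000000000000. Divide by 110101 (XOR where the leading bit is 1):
  pos 0: 101001 XOR 110101 = 011100
  pos 1: 111001 XOR 110101 = 001100
  pos 3: 110000 XOR 110101 = 000101
  pos 6: 101000 XOR 110101 = 011101
  pos 7: 111010 XOR 110101 = 001111
  pos 9: 111100 XOR 110101 = 001001
  pos 11: 100100 XOR 110101 = 010001
  pos 12: 100010 XOR 110101 = 010111
  pos 13: 101110 XOR 110101 = 011011
Remainder (last 5 bits) = 11011. This is the CRC / FCS.

11011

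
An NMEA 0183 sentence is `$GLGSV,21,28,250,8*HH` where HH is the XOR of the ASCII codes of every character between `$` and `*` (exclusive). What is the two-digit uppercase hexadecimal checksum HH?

XOR the ASCII codes of the payload characters:
  'G' = 0x47 → acc = 0x47
  'L' = 0x4C → acc = 0x0B
  'G' = 0x47 → acc = 0x4C
  'S' = 0x53 → acc = 0x1F
  'V' = 0x56 → acc = 0x49
  ',' = 0x2C → acc = 0x65
  '2' = 0x32 → acc = 0x57
  '1' = 0x31 → acc = 0x66
  ',' = 0x2C → acc = 0x4A
  '2' = 0x32 → acc = 0x78
  '8' = 0x38 → acc = 0x40
  ',' = 0x2C → acc = 0x6C
  '2' = 0x32 → acc = 0x5E
  '5' = 0x35 → acc = 0x6B
  '0' = 0x30 → acc = 0x5B
  ',' = 0x2C → acc = 0x77
  '8' = 0x38 → acc = 0x4F
Checksum = 0x4F.

4F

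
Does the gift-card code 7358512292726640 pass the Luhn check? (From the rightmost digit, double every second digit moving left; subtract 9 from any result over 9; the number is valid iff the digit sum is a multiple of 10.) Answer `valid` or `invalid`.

valid

From the right, keep odd positions and double even positions (subtract 9 from any doubled value over 9):
  doubled (positions 2,4,...): 8 3 5 9 4 1 1 5 → sum 36
  kept (positions 1,3,...): 0 6 2 2 2 1 8 3 → sum 24
Total = 60.
60 mod 10 = 0, so the number is valid.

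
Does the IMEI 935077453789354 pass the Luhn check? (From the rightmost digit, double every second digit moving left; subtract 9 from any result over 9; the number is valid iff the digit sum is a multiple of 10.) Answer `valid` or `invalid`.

valid

From the right, keep odd positions and double even positions (subtract 9 from any doubled value over 9):
  doubled (positions 2,4,...): 1 9 5 1 5 0 6 → sum 27
  kept (positions 1,3,...): 4 3 8 3 4 7 5 9 → sum 43
Total = 70.
70 mod 10 = 0, so the number is valid.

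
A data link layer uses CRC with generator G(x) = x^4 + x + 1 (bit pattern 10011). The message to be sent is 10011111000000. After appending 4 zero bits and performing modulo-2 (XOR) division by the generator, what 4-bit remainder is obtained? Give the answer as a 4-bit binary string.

Append 4 zeros: 100111110000000000. Divide by 10011 (XOR where the leading bit is 1):
  pos 0: 10011 XOR 10011 = 00000
  pos 5: 11100 XOR 10011 = 01111
  pos 6: 11110 XOR 10011 = 01101
  pos 7: 11010 XOR 10011 = 01001
  pos 8: 10010 XOR 10011 = 00001
  pos 12: 10000 XOR 10011 = 00011
Remainder (last 4 bits) = 0110. This is the CRC / FCS.

0110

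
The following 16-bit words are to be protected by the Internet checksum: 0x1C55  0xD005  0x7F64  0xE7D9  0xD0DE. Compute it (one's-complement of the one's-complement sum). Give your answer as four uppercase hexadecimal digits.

One's-complement addition (fold any carry out of bit 15 back into bit 0):
  0x1C55 + 0xD005 = 0x0EC5A
  0xEC5A + 0x7F64 = 0x16BBE → wrap carry → 0x6BBF
  0x6BBF + 0xE7D9 = 0x15398 → wrap carry → 0x5399
  0x5399 + 0xD0DE = 0x12477 → wrap carry → 0x2478
One's-complement sum = 0x2478.
Checksum = ~0x2478 & 0xFFFF = 0xDB87.

DB87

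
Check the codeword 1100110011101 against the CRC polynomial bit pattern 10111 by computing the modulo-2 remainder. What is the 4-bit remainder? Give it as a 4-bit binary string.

Modulo-2 division of 1100110011101 by 10111:
  pos 0: 11001 XOR 10111 = 01110
  pos 1: 11101 XOR 10111 = 01010
  pos 2: 10100 XOR 10111 = 00011
  pos 5: 11011 XOR 10111 = 01100
  pos 6: 11001 XOR 10111 = 01110
  pos 7: 11100 XOR 10111 = 01011
  pos 8: 10111 XOR 10111 = 00000
Remainder = 0000 (zero — the frame passes the CRC check).

0000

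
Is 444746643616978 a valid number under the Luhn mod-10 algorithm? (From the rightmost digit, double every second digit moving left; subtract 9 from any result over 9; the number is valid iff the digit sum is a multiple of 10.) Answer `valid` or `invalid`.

From the right, keep odd positions and double even positions (subtract 9 from any doubled value over 9):
  doubled (positions 2,4,...): 5 3 3 8 3 5 8 → sum 35
  kept (positions 1,3,...): 8 9 1 3 6 4 4 4 → sum 39
Total = 74.
74 mod 10 = 4, so the number is invalid.

invalid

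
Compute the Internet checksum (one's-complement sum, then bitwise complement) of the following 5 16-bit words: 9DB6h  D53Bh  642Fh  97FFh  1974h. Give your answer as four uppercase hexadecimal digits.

776A

One's-complement addition (fold any carry out of bit 15 back into bit 0):
  0x9DB6 + 0xD53B = 0x172F1 → wrap carry → 0x72F2
  0x72F2 + 0x642F = 0x0D721
  0xD721 + 0x97FF = 0x16F20 → wrap carry → 0x6F21
  0x6F21 + 0x1974 = 0x08895
One's-complement sum = 0x8895.
Checksum = ~0x8895 & 0xFFFF = 0x776A.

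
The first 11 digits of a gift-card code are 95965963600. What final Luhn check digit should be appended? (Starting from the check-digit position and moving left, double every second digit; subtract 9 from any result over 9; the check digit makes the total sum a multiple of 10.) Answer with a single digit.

2

Partial digits right→left: 0 0 6 3 6 9 5 6 9 5 9
Double every second digit counting from the check-digit position (so the 1st, 3rd, 5th, ... of the partial from the right).
  doubled (with −9 where >9): 0 3 3 1 9 9 → sum 25
  kept as-is: 0 3 9 6 5 → sum 23
Total = 25 + 23 = 48.
Check digit = (10 − (48 mod 10)) mod 10 = 2.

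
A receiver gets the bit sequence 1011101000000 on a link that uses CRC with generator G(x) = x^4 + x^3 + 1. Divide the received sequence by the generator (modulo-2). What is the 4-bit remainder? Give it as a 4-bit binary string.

1101

Modulo-2 division of 1011101000000 by 11001:
  pos 0: 10111 XOR 11001 = 01110
  pos 1: 11100 XOR 11001 = 00101
  pos 3: 10110 XOR 11001 = 01111
  pos 4: 11110 XOR 11001 = 00111
  pos 6: 11100 XOR 11001 = 00101
  pos 8: 10100 XOR 11001 = 01101
Remainder = 1101 (nonzero — an error is detected).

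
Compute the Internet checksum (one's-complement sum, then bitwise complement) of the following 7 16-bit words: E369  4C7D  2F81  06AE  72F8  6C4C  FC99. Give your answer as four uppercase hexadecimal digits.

One's-complement addition (fold any carry out of bit 15 back into bit 0):
  0xE369 + 0x4C7D = 0x12FE6 → wrap carry → 0x2FE7
  0x2FE7 + 0x2F81 = 0x05F68
  0x5F68 + 0x06AE = 0x06616
  0x6616 + 0x72F8 = 0x0D90E
  0xD90E + 0x6C4C = 0x1455A → wrap carry → 0x455B
  0x455B + 0xFC99 = 0x141F4 → wrap carry → 0x41F5
One's-complement sum = 0x41F5.
Checksum = ~0x41F5 & 0xFFFF = 0xBE0A.

BE0A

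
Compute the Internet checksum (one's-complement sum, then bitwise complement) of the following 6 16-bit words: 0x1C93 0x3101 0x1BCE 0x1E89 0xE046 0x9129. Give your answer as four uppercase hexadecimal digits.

One's-complement addition (fold any carry out of bit 15 back into bit 0):
  0x1C93 + 0x3101 = 0x04D94
  0x4D94 + 0x1BCE = 0x06962
  0x6962 + 0x1E89 = 0x087EB
  0x87EB + 0xE046 = 0x16831 → wrap carry → 0x6832
  0x6832 + 0x9129 = 0x0F95B
One's-complement sum = 0xF95B.
Checksum = ~0xF95B & 0xFFFF = 0x06A4.

06A4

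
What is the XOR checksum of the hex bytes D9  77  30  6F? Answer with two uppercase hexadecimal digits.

XOR the bytes together:
  start with 0xD9
  0xD9 ⊕ 0x77 = 0xAE
  0xAE ⊕ 0x30 = 0x9E
  0x9E ⊕ 0x6F = 0xF1

F1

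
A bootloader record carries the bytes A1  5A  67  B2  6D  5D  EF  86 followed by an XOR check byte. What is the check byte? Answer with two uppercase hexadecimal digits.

XOR the bytes together:
  start with 0xA1
  0xA1 ⊕ 0x5A = 0xFB
  0xFB ⊕ 0x67 = 0x9C
  0x9C ⊕ 0xB2 = 0x2E
  0x2E ⊕ 0x6D = 0x43
  0x43 ⊕ 0x5D = 0x1E
  0x1E ⊕ 0xEF = 0xF1
  0xF1 ⊕ 0x86 = 0x77

77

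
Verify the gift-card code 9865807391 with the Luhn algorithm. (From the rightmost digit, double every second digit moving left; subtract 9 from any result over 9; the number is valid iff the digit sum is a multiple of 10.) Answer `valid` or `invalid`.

valid

From the right, keep odd positions and double even positions (subtract 9 from any doubled value over 9):
  doubled (positions 2,4,...): 9 5 7 3 9 → sum 33
  kept (positions 1,3,...): 1 3 0 5 8 → sum 17
Total = 50.
50 mod 10 = 0, so the number is valid.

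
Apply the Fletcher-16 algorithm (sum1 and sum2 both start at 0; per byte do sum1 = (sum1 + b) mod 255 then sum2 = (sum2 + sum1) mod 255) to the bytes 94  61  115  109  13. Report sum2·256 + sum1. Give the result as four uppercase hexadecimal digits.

Running sums (mod 255):
  after byte 0 (94): sum1=94, sum2=94
  after byte 1 (61): sum1=155, sum2=249
  after byte 2 (115): sum1=15, sum2=9
  after byte 3 (109): sum1=124, sum2=133
  after byte 4 (13): sum1=137, sum2=15
Checksum = sum2·256 + sum1 = 15·256 + 137 = 3977 = 0x0F89.

0F89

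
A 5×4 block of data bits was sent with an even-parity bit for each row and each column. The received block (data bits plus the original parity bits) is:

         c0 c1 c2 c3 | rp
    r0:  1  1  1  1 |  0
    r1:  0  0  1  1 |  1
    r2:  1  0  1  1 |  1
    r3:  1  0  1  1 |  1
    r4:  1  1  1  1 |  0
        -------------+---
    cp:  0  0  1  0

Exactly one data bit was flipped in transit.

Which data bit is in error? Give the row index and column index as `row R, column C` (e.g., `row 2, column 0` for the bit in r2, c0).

row 1, column 3

Recompute each row's even parity and compare to rp:
  r0: data parity 0, sent rp 0 → ok
  r1: data parity 0, sent rp 1 → mismatch
  r2: data parity 1, sent rp 1 → ok
  r3: data parity 1, sent rp 1 → ok
  r4: data parity 0, sent rp 0 → ok
Recompute each column's even parity and compare to cp:
  c0: data parity 0, sent cp 0 → ok
  c1: data parity 0, sent cp 0 → ok
  c2: data parity 1, sent cp 1 → ok
  c3: data parity 1, sent cp 0 → mismatch
Exactly one row (r1) and one column (c3) fail → the flipped bit is at their intersection.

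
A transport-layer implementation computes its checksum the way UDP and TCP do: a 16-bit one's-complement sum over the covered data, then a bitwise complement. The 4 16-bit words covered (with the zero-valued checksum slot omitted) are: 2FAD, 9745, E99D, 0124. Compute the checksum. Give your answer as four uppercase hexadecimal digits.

One's-complement addition (fold any carry out of bit 15 back into bit 0):
  0x2FAD + 0x9745 = 0x0C6F2
  0xC6F2 + 0xE99D = 0x1B08F → wrap carry → 0xB090
  0xB090 + 0x0124 = 0x0B1B4
One's-complement sum = 0xB1B4.
Checksum = ~0xB1B4 & 0xFFFF = 0x4E4B.

4E4B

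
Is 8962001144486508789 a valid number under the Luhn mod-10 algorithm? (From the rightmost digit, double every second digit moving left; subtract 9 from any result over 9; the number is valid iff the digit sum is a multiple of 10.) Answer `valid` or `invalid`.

From the right, keep odd positions and double even positions (subtract 9 from any doubled value over 9):
  doubled (positions 2,4,...): 7 7 1 7 8 2 0 4 9 → sum 45
  kept (positions 1,3,...): 9 7 0 6 4 4 1 0 6 8 → sum 45
Total = 90.
90 mod 10 = 0, so the number is valid.

valid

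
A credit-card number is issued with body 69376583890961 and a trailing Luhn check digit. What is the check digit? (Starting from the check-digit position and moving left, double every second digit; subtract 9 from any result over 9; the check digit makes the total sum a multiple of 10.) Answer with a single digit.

2

Partial digits right→left: 1 6 9 0 9 8 3 8 5 6 7 3 9 6
Double every second digit counting from the check-digit position (so the 1st, 3rd, 5th, ... of the partial from the right).
  doubled (with −9 where >9): 2 9 9 6 1 5 9 → sum 41
  kept as-is: 6 0 8 8 6 3 6 → sum 37
Total = 41 + 37 = 78.
Check digit = (10 − (78 mod 10)) mod 10 = 2.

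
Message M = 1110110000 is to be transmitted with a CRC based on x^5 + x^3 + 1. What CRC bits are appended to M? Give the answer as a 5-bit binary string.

Append 5 zeros: 111011000000000. Divide by 101001 (XOR where the leading bit is 1):
  pos 0: 111011 XOR 101001 = 010010
  pos 1: 100100 XOR 101001 = 001101
  pos 3: 110100 XOR 101001 = 011101
  pos 4: 111010 XOR 101001 = 010011
  pos 5: 100110 XOR 101001 = 001111
  pos 7: 111100 XOR 101001 = 010101
  pos 8: 101010 XOR 101001 = 000011
Remainder (last 5 bits) = 00110. This is the CRC / FCS.

00110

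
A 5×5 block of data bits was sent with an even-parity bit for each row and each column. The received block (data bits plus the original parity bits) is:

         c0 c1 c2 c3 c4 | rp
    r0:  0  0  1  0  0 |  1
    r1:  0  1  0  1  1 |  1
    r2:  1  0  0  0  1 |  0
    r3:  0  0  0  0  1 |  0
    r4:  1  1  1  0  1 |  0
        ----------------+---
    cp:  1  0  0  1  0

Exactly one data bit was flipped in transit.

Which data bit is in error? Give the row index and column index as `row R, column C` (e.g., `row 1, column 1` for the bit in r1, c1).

row 3, column 0

Recompute each row's even parity and compare to rp:
  r0: data parity 1, sent rp 1 → ok
  r1: data parity 1, sent rp 1 → ok
  r2: data parity 0, sent rp 0 → ok
  r3: data parity 1, sent rp 0 → mismatch
  r4: data parity 0, sent rp 0 → ok
Recompute each column's even parity and compare to cp:
  c0: data parity 0, sent cp 1 → mismatch
  c1: data parity 0, sent cp 0 → ok
  c2: data parity 0, sent cp 0 → ok
  c3: data parity 1, sent cp 1 → ok
  c4: data parity 0, sent cp 0 → ok
Exactly one row (r3) and one column (c0) fail → the flipped bit is at their intersection.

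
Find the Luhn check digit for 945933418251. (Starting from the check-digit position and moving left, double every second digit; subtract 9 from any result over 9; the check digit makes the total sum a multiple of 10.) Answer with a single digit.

5

Partial digits right→left: 1 5 2 8 1 4 3 3 9 5 4 9
Double every second digit counting from the check-digit position (so the 1st, 3rd, 5th, ... of the partial from the right).
  doubled (with −9 where >9): 2 4 2 6 9 8 → sum 31
  kept as-is: 5 8 4 3 5 9 → sum 34
Total = 31 + 34 = 65.
Check digit = (10 − (65 mod 10)) mod 10 = 5.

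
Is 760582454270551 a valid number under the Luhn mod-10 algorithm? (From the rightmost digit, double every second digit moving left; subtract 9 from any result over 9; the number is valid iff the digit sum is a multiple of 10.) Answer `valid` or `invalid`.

From the right, keep odd positions and double even positions (subtract 9 from any doubled value over 9):
  doubled (positions 2,4,...): 1 0 4 1 4 1 3 → sum 14
  kept (positions 1,3,...): 1 5 7 4 4 8 0 7 → sum 36
Total = 50.
50 mod 10 = 0, so the number is valid.

valid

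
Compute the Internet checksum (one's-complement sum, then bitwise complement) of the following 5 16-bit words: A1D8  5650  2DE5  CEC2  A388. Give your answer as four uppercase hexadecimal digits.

One's-complement addition (fold any carry out of bit 15 back into bit 0):
  0xA1D8 + 0x5650 = 0x0F828
  0xF828 + 0x2DE5 = 0x1260D → wrap carry → 0x260E
  0x260E + 0xCEC2 = 0x0F4D0
  0xF4D0 + 0xA388 = 0x19858 → wrap carry → 0x9859
One's-complement sum = 0x9859.
Checksum = ~0x9859 & 0xFFFF = 0x67A6.

67A6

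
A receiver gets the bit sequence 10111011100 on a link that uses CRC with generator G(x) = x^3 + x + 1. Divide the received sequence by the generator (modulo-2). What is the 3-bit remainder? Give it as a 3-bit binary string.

Modulo-2 division of 10111011100 by 1011:
  pos 0: 1011 XOR 1011 = 0000
  pos 4: 1011 XOR 1011 = 0000
Remainder = 100 (nonzero — an error is detected).

100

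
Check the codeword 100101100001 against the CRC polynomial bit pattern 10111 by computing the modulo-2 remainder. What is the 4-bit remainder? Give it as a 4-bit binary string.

0001

Modulo-2 division of 100101100001 by 10111:
  pos 0: 10010 XOR 10111 = 00101
  pos 2: 10111 XOR 10111 = 00000
Remainder = 0001 (nonzero — an error is detected).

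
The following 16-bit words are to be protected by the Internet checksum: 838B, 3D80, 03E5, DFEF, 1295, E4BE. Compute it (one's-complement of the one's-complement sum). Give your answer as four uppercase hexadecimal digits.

One's-complement addition (fold any carry out of bit 15 back into bit 0):
  0x838B + 0x3D80 = 0x0C10B
  0xC10B + 0x03E5 = 0x0C4F0
  0xC4F0 + 0xDFEF = 0x1A4DF → wrap carry → 0xA4E0
  0xA4E0 + 0x1295 = 0x0B775
  0xB775 + 0xE4BE = 0x19C33 → wrap carry → 0x9C34
One's-complement sum = 0x9C34.
Checksum = ~0x9C34 & 0xFFFF = 0x63CB.

63CB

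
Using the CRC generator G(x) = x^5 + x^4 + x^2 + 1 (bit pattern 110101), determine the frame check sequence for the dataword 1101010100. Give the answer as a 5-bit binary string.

Append 5 zeros: 110101010000000. Divide by 110101 (XOR where the leading bit is 1):
  pos 0: 110101 XOR 110101 = 000000
  pos 7: 100000 XOR 110101 = 010101
  pos 8: 101010 XOR 110101 = 011111
  pos 9: 111110 XOR 110101 = 001011
Remainder (last 5 bits) = 01011. This is the CRC / FCS.

01011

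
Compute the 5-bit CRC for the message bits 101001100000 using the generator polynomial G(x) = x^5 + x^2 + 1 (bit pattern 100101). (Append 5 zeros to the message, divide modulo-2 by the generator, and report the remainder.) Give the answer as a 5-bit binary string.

Append 5 zeros: 10100110000000000. Divide by 100101 (XOR where the leading bit is 1):
  pos 0: 101001 XOR 100101 = 001100
  pos 2: 110010 XOR 100101 = 010111
  pos 3: 101110 XOR 100101 = 001011
  pos 5: 101100 XOR 100101 = 001001
  pos 7: 100100 XOR 100101 = 000001
Remainder (last 5 bits) = 10000. This is the CRC / FCS.

10000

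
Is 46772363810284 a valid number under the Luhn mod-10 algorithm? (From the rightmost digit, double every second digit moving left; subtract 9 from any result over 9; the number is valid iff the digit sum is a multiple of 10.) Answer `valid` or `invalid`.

From the right, keep odd positions and double even positions (subtract 9 from any doubled value over 9):
  doubled (positions 2,4,...): 7 0 7 3 4 5 8 → sum 34
  kept (positions 1,3,...): 4 2 1 3 3 7 6 → sum 26
Total = 60.
60 mod 10 = 0, so the number is valid.

valid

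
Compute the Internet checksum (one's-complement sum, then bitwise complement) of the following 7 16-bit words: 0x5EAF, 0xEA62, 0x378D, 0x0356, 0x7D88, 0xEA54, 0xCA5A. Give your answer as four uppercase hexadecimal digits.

One's-complement addition (fold any carry out of bit 15 back into bit 0):
  0x5EAF + 0xEA62 = 0x14911 → wrap carry → 0x4912
  0x4912 + 0x378D = 0x0809F
  0x809F + 0x0356 = 0x083F5
  0x83F5 + 0x7D88 = 0x1017D → wrap carry → 0x017E
  0x017E + 0xEA54 = 0x0EBD2
  0xEBD2 + 0xCA5A = 0x1B62C → wrap carry → 0xB62D
One's-complement sum = 0xB62D.
Checksum = ~0xB62D & 0xFFFF = 0x49D2.

49D2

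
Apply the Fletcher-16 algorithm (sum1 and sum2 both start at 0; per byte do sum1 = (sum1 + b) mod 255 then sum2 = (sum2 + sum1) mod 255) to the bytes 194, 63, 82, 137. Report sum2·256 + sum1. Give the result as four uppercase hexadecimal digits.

Running sums (mod 255):
  after byte 0 (194): sum1=194, sum2=194
  after byte 1 (63): sum1=2, sum2=196
  after byte 2 (82): sum1=84, sum2=25
  after byte 3 (137): sum1=221, sum2=246
Checksum = sum2·256 + sum1 = 246·256 + 221 = 63197 = 0xF6DD.

F6DD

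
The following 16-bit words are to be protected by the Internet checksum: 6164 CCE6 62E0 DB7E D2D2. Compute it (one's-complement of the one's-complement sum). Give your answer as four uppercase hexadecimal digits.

One's-complement addition (fold any carry out of bit 15 back into bit 0):
  0x6164 + 0xCCE6 = 0x12E4A → wrap carry → 0x2E4B
  0x2E4B + 0x62E0 = 0x0912B
  0x912B + 0xDB7E = 0x16CA9 → wrap carry → 0x6CAA
  0x6CAA + 0xD2D2 = 0x13F7C → wrap carry → 0x3F7D
One's-complement sum = 0x3F7D.
Checksum = ~0x3F7D & 0xFFFF = 0xC082.

C082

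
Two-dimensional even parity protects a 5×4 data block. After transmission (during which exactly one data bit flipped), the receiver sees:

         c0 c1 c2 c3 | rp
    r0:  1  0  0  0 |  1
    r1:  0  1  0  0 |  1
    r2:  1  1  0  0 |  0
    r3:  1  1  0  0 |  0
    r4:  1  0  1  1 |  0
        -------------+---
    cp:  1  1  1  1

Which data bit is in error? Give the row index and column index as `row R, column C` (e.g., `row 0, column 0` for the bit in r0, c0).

Recompute each row's even parity and compare to rp:
  r0: data parity 1, sent rp 1 → ok
  r1: data parity 1, sent rp 1 → ok
  r2: data parity 0, sent rp 0 → ok
  r3: data parity 0, sent rp 0 → ok
  r4: data parity 1, sent rp 0 → mismatch
Recompute each column's even parity and compare to cp:
  c0: data parity 0, sent cp 1 → mismatch
  c1: data parity 1, sent cp 1 → ok
  c2: data parity 1, sent cp 1 → ok
  c3: data parity 1, sent cp 1 → ok
Exactly one row (r4) and one column (c0) fail → the flipped bit is at their intersection.

row 4, column 0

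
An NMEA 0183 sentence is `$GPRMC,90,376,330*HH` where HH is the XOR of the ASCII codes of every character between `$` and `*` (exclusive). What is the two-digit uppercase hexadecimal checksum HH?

XOR the ASCII codes of the payload characters:
  'G' = 0x47 → acc = 0x47
  'P' = 0x50 → acc = 0x17
  'R' = 0x52 → acc = 0x45
  'M' = 0x4D → acc = 0x08
  'C' = 0x43 → acc = 0x4B
  ',' = 0x2C → acc = 0x67
  '9' = 0x39 → acc = 0x5E
  '0' = 0x30 → acc = 0x6E
  ',' = 0x2C → acc = 0x42
  '3' = 0x33 → acc = 0x71
  '7' = 0x37 → acc = 0x46
  '6' = 0x36 → acc = 0x70
  ',' = 0x2C → acc = 0x5C
  '3' = 0x33 → acc = 0x6F
  '3' = 0x33 → acc = 0x5C
  '0' = 0x30 → acc = 0x6C
Checksum = 0x6C.

6C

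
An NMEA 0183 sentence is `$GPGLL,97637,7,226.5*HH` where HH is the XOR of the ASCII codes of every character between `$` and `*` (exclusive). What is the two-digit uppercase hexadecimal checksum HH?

XOR the ASCII codes of the payload characters:
  'G' = 0x47 → acc = 0x47
  'P' = 0x50 → acc = 0x17
  'G' = 0x47 → acc = 0x50
  'L' = 0x4C → acc = 0x1C
  'L' = 0x4C → acc = 0x50
  ',' = 0x2C → acc = 0x7C
  '9' = 0x39 → acc = 0x45
  '7' = 0x37 → acc = 0x72
  '6' = 0x36 → acc = 0x44
  '3' = 0x33 → acc = 0x77
  '7' = 0x37 → acc = 0x40
  ',' = 0x2C → acc = 0x6C
  '7' = 0x37 → acc = 0x5B
  ',' = 0x2C → acc = 0x77
  '2' = 0x32 → acc = 0x45
  '2' = 0x32 → acc = 0x77
  '6' = 0x36 → acc = 0x41
  '.' = 0x2E → acc = 0x6F
  '5' = 0x35 → acc = 0x5A
Checksum = 0x5A.

5A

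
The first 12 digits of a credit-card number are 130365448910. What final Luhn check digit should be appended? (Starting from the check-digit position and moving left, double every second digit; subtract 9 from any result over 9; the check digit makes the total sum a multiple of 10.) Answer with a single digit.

0

Partial digits right→left: 0 1 9 8 4 4 5 6 3 0 3 1
Double every second digit counting from the check-digit position (so the 1st, 3rd, 5th, ... of the partial from the right).
  doubled (with −9 where >9): 0 9 8 1 6 6 → sum 30
  kept as-is: 1 8 4 6 0 1 → sum 20
Total = 30 + 20 = 50.
Check digit = (10 − (50 mod 10)) mod 10 = 0.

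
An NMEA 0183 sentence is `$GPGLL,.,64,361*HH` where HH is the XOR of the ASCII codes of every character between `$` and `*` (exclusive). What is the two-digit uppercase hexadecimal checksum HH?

XOR the ASCII codes of the payload characters:
  'G' = 0x47 → acc = 0x47
  'P' = 0x50 → acc = 0x17
  'G' = 0x47 → acc = 0x50
  'L' = 0x4C → acc = 0x1C
  'L' = 0x4C → acc = 0x50
  ',' = 0x2C → acc = 0x7C
  '.' = 0x2E → acc = 0x52
  ',' = 0x2C → acc = 0x7E
  '6' = 0x36 → acc = 0x48
  '4' = 0x34 → acc = 0x7C
  ',' = 0x2C → acc = 0x50
  '3' = 0x33 → acc = 0x63
  '6' = 0x36 → acc = 0x55
  '1' = 0x31 → acc = 0x64
Checksum = 0x64.

64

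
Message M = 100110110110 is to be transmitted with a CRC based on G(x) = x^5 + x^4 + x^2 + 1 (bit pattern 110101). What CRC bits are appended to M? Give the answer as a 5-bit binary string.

11001

Append 5 zeros: 10011011011000000. Divide by 110101 (XOR where the leading bit is 1):
  pos 0: 100110 XOR 110101 = 010011
  pos 1: 100111 XOR 110101 = 010010
  pos 2: 100101 XOR 110101 = 010000
  pos 3: 100000 XOR 110101 = 010101
  pos 4: 101011 XOR 110101 = 011110
  pos 5: 111101 XOR 110101 = 001000
  pos 7: 100000 XOR 110101 = 010101
  pos 8: 101010 XOR 110101 = 011111
  pos 9: 111110 XOR 110101 = 001011
  pos 11: 101100 XOR 110101 = 011001
Remainder (last 5 bits) = 11001. This is the CRC / FCS.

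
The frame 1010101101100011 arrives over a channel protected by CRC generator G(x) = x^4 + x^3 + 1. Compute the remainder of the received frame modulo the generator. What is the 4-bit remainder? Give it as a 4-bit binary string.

0110

Modulo-2 division of 1010101101100011 by 11001:
  pos 0: 10101 XOR 11001 = 01100
  pos 1: 11000 XOR 11001 = 00001
  pos 5: 11101 XOR 11001 = 00100
  pos 7: 10010 XOR 11001 = 01011
  pos 8: 10110 XOR 11001 = 01111
  pos 9: 11110 XOR 11001 = 00111
  pos 11: 11111 XOR 11001 = 00110
Remainder = 0110 (nonzero — an error is detected).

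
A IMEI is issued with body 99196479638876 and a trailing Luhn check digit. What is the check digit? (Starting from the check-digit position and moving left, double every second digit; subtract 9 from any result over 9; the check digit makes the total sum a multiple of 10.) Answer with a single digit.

Partial digits right→left: 6 7 8 8 3 6 9 7 4 6 9 1 9 9
Double every second digit counting from the check-digit position (so the 1st, 3rd, 5th, ... of the partial from the right).
  doubled (with −9 where >9): 3 7 6 9 8 9 9 → sum 51
  kept as-is: 7 8 6 7 6 1 9 → sum 44
Total = 51 + 44 = 95.
Check digit = (10 − (95 mod 10)) mod 10 = 5.

5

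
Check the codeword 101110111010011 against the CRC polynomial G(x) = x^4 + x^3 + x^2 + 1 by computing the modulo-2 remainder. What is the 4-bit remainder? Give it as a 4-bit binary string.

Modulo-2 division of 101110111010011 by 11101:
  pos 0: 10111 XOR 11101 = 01010
  pos 1: 10100 XOR 11101 = 01001
  pos 2: 10011 XOR 11101 = 01110
  pos 3: 11101 XOR 11101 = 00000
  pos 8: 10100 XOR 11101 = 01001
  pos 9: 10011 XOR 11101 = 01110
  pos 10: 11101 XOR 11101 = 00000
Remainder = 0000 (zero — the frame passes the CRC check).

0000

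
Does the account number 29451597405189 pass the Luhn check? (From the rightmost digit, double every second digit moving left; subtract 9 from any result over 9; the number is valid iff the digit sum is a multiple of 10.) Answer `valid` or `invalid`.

From the right, keep odd positions and double even positions (subtract 9 from any doubled value over 9):
  doubled (positions 2,4,...): 7 1 8 9 2 8 4 → sum 39
  kept (positions 1,3,...): 9 1 0 7 5 5 9 → sum 36
Total = 75.
75 mod 10 = 5, so the number is invalid.

invalid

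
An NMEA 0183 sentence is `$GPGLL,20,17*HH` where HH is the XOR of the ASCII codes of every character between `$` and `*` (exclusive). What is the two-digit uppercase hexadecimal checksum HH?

54

XOR the ASCII codes of the payload characters:
  'G' = 0x47 → acc = 0x47
  'P' = 0x50 → acc = 0x17
  'G' = 0x47 → acc = 0x50
  'L' = 0x4C → acc = 0x1C
  'L' = 0x4C → acc = 0x50
  ',' = 0x2C → acc = 0x7C
  '2' = 0x32 → acc = 0x4E
  '0' = 0x30 → acc = 0x7E
  ',' = 0x2C → acc = 0x52
  '1' = 0x31 → acc = 0x63
  '7' = 0x37 → acc = 0x54
Checksum = 0x54.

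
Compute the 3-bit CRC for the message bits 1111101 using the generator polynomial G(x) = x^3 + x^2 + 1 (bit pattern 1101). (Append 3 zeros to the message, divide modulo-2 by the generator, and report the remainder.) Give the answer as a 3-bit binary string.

111

Append 3 zeros: 1111101000. Divide by 1101 (XOR where the leading bit is 1):
  pos 0: 1111 XOR 1101 = 0010
  pos 2: 1010 XOR 1101 = 0111
  pos 3: 1111 XOR 1101 = 0010
  pos 5: 1000 XOR 1101 = 0101
  pos 6: 1010 XOR 1101 = 0111
Remainder (last 3 bits) = 111. This is the CRC / FCS.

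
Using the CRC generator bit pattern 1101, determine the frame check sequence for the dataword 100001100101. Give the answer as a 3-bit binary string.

001

Append 3 zeros: 100001100101000. Divide by 1101 (XOR where the leading bit is 1):
  pos 0: 1000 XOR 1101 = 0101
  pos 1: 1010 XOR 1101 = 0111
  pos 2: 1111 XOR 1101 = 0010
  pos 4: 1010 XOR 1101 = 0111
  pos 5: 1110 XOR 1101 = 0011
  pos 7: 1110 XOR 1101 = 0011
  pos 9: 1110 XOR 1101 = 0011
  pos 11: 1100 XOR 1101 = 0001
Remainder (last 3 bits) = 001. This is the CRC / FCS.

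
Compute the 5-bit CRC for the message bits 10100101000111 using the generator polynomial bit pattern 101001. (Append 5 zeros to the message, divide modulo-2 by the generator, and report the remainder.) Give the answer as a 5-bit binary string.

11001

Append 5 zeros: 1010010100011100000. Divide by 101001 (XOR where the leading bit is 1):
  pos 0: 101001 XOR 101001 = 000000
  pos 7: 100011 XOR 101001 = 001010
  pos 9: 101010 XOR 101001 = 000011
  pos 13: 110000 XOR 101001 = 011001
Remainder (last 5 bits) = 11001. This is the CRC / FCS.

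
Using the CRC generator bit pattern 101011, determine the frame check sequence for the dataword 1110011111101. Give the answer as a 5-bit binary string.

11101

Append 5 zeros: 111001111110100000. Divide by 101011 (XOR where the leading bit is 1):
  pos 0: 111001 XOR 101011 = 010010
  pos 1: 100101 XOR 101011 = 001110
  pos 3: 111011 XOR 101011 = 010000
  pos 4: 100001 XOR 101011 = 001010
  pos 6: 101010 XOR 101011 = 000001
  pos 11: 110000 XOR 101011 = 011011
  pos 12: 110110 XOR 101011 = 011101
Remainder (last 5 bits) = 11101. This is the CRC / FCS.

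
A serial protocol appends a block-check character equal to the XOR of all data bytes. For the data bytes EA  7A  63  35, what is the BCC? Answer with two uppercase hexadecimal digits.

C6

XOR the bytes together:
  start with 0xEA
  0xEA ⊕ 0x7A = 0x90
  0x90 ⊕ 0x63 = 0xF3
  0xF3 ⊕ 0x35 = 0xC6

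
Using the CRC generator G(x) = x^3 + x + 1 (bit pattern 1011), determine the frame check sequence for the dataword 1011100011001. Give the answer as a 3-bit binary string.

Append 3 zeros: 1011100011001000. Divide by 1011 (XOR where the leading bit is 1):
  pos 0: 1011 XOR 1011 = 0000
  pos 4: 1000 XOR 1011 = 0011
  pos 6: 1111 XOR 1011 = 0100
  pos 7: 1000 XOR 1011 = 0011
  pos 9: 1101 XOR 1011 = 0110
  pos 10: 1100 XOR 1011 = 0111
  pos 11: 1110 XOR 1011 = 0101
  pos 12: 1010 XOR 1011 = 0001
Remainder (last 3 bits) = 001. This is the CRC / FCS.

001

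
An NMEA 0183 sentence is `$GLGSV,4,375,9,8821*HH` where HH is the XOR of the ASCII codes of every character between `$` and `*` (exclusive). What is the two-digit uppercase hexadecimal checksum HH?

XOR the ASCII codes of the payload characters:
  'G' = 0x47 → acc = 0x47
  'L' = 0x4C → acc = 0x0B
  'G' = 0x47 → acc = 0x4C
  'S' = 0x53 → acc = 0x1F
  'V' = 0x56 → acc = 0x49
  ',' = 0x2C → acc = 0x65
  '4' = 0x34 → acc = 0x51
  ',' = 0x2C → acc = 0x7D
  '3' = 0x33 → acc = 0x4E
  '7' = 0x37 → acc = 0x79
  '5' = 0x35 → acc = 0x4C
  ',' = 0x2C → acc = 0x60
  '9' = 0x39 → acc = 0x59
  ',' = 0x2C → acc = 0x75
  '8' = 0x38 → acc = 0x4D
  '8' = 0x38 → acc = 0x75
  '2' = 0x32 → acc = 0x47
  '1' = 0x31 → acc = 0x76
Checksum = 0x76.

76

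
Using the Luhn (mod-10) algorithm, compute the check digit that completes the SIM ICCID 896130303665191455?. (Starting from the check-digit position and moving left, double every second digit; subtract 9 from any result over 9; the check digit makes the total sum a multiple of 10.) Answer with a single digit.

1

Partial digits right→left: 5 5 4 1 9 1 5 6 6 3 0 3 0 3 1 6 9 8
Double every second digit counting from the check-digit position (so the 1st, 3rd, 5th, ... of the partial from the right).
  doubled (with −9 where >9): 1 8 9 1 3 0 0 2 9 → sum 33
  kept as-is: 5 1 1 6 3 3 3 6 8 → sum 36
Total = 33 + 36 = 69.
Check digit = (10 − (69 mod 10)) mod 10 = 1.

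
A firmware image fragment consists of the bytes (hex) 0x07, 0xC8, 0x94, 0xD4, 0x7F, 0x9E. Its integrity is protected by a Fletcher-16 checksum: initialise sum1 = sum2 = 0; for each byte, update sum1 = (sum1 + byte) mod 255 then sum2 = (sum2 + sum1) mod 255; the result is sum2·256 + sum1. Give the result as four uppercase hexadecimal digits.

8457

Running sums (mod 255):
  after byte 0 (0x07): sum1=7, sum2=7
  after byte 1 (0xC8): sum1=207, sum2=214
  after byte 2 (0x94): sum1=100, sum2=59
  after byte 3 (0xD4): sum1=57, sum2=116
  after byte 4 (0x7F): sum1=184, sum2=45
  after byte 5 (0x9E): sum1=87, sum2=132
Checksum = sum2·256 + sum1 = 132·256 + 87 = 33879 = 0x8457.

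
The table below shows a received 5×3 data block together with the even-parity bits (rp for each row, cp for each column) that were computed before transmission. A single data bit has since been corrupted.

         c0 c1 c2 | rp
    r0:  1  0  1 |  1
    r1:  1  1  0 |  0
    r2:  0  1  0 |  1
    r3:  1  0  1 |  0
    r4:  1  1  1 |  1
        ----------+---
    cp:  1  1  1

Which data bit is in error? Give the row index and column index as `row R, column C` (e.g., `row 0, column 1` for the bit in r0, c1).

row 0, column 0

Recompute each row's even parity and compare to rp:
  r0: data parity 0, sent rp 1 → mismatch
  r1: data parity 0, sent rp 0 → ok
  r2: data parity 1, sent rp 1 → ok
  r3: data parity 0, sent rp 0 → ok
  r4: data parity 1, sent rp 1 → ok
Recompute each column's even parity and compare to cp:
  c0: data parity 0, sent cp 1 → mismatch
  c1: data parity 1, sent cp 1 → ok
  c2: data parity 1, sent cp 1 → ok
Exactly one row (r0) and one column (c0) fail → the flipped bit is at their intersection.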